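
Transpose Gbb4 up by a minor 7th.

Fbb5

The seventh takes the letter from G up to F.
A minor seventh spans 10 semitones, so from Gbb4 the target pitch is Fbb5.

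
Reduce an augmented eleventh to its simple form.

Subtracting seven from the interval number removes an octave: 11 − 7 = 4.
So an augmented eleventh is an octave plus an augmented fourth. The quality is unchanged.

augmented 4th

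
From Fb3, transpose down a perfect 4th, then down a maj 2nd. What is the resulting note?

Bbb2

Fb3 down a perfect fourth → Cb3 (5 semitones).
A major second down from Cb3 is Bbb2.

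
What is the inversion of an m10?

First reduce the compound minor tenth to its simple form, a minor third.
Inverted interval numbers add to nine, so a third pairs with a sixth (3 + 6 = 9).
And minor becomes major under inversion, so we get a major sixth.

major 6th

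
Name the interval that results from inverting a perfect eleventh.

First reduce the compound perfect eleventh to its simple form, a perfect fourth.
The rule of nine gives the new number: 9 − 4 = 5, so a fourth becomes a fifth.
Quality inverts too: perfect stays perfect. That makes the inversion a perfect fifth.

perfect fifth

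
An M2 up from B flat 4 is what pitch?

Two letter names up from B: C.
A major second spans 2 semitones, so from Bb4 the target pitch is C5.

C 5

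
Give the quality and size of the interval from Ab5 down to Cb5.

Descending from Ab5 to Cb5 is the same interval as ascending Cb5 to Ab5.
C to A spans six letter names (C-D-E-F-G-A): a sixth.
The major sixth spans 9 semitones, and Cb5 to Ab5 is exactly 9 semitones — so this is a major sixth.

major sixth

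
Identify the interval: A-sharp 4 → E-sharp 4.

perfect fourth

Descending from A#4 to E#4 is the same interval as ascending E#4 to A#4.
E to A spans four letter names (E-F-G-A) — that makes it a fourth of some quality.
E#4 to A#4 is 5 semitones, matching the perfect fourth exactly, so the quality is perfect.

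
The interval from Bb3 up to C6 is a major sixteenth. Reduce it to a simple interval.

Take out 2 octaves (14 from the number): 16 − 14 = 2.
So a major sixteenth is 2 octaves plus a major second. The quality is unchanged.

major 2nd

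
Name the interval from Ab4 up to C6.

major tenth

A to C spans three letter names (A-B-C), plus an octave: a tenth.
The major tenth spans 16 semitones, and Ab4 to C6 is exactly 16 semitones — so this is a major tenth.
(Equivalently, a compound major third: a major third plus an octave.)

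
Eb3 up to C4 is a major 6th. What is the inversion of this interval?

Inverted interval numbers add to nine, so a sixth pairs with a third (6 + 3 = 9).
Quality inverts too: major becomes minor. That makes the inversion a minor third.

minor third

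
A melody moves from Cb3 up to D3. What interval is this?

augmented second

C to D spans two letter names (C-D) — that makes it a second of some quality.
The major second is 2 semitones; here we have 3, one semitone wider: augmented.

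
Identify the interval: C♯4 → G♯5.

C to G spans five letter names (C-D-E-F-G), plus an octave, so the interval is some kind of twelfth.
C#4 to G#5 is 19 semitones, matching the perfect twelfth exactly, so the quality is perfect.
(Equivalently, a compound perfect fifth: a perfect fifth plus an octave.)

P12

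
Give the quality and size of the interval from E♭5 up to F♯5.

augmented second

E to F spans two letter names (E-F) — that makes it a second of some quality.
The major second is 2 semitones; here we have 3, one semitone wider: augmented.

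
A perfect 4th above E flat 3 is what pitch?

The fourth takes the letter from E up to A.
Moving 5 semitones up from Eb3 (the size of a perfect fourth) reaches Ab3.

A flat 3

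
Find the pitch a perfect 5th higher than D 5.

Counting five letter names up from D lands on A.
Moving 7 semitones up from D5 (the size of a perfect fifth) reaches A5.

A 5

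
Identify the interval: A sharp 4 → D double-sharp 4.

diminished 5th

Descending from A#4 to D##4 is the same interval as ascending D##4 to A#4.
D to A spans five letter names (D-E-F-G-A) — that makes it a fifth of some quality.
A perfect fifth would be 7 semitones; D##4 to A#4 is 6, one semitone narrower, so the interval is diminished.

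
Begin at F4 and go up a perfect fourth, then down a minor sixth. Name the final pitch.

Up a perfect fourth from F4: Bb4 (5 semitones up).
Bb4 down a minor sixth → D4 (8 semitones).

D4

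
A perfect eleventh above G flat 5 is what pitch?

The eleventh's letter: G up four letter names plus an octave → C.
A perfect eleventh spans 17 semitones, so from Gb5 the target pitch is Cb7.

C flat 7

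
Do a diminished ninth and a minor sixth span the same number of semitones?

12 semitones (diminished ninth) vs 8 semitones (minor sixth): not equal.

No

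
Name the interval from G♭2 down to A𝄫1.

Descending from Gb2 to Abb1 is the same interval as ascending Abb1 to Gb2.
A to G spans seven letter names (A-B-C-D-E-F-G) — that makes it a seventh of some quality.
The major seventh spans 11 semitones, and Abb1 to Gb2 is exactly 11 semitones — so this is a major seventh.

M7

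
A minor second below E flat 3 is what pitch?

Counting two letter names down from E lands on D.
A minor second is 1 semitone; 1 semitone down from Eb3 gives D3.

D 3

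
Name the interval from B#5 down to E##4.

diminished twelfth

Descending from B#5 to E##4 is the same interval as ascending E##4 to B#5.
E to B spans five letter names (E-F-G-A-B), plus an octave: a twelfth.
A perfect twelfth would be 19 semitones; E##4 to B#5 is 18, one semitone narrower, so the interval is diminished.
(Equivalently, a compound diminished fifth: a diminished fifth plus an octave.)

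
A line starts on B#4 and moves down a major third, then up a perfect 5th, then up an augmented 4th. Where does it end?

A major third down from B#4 is G#4.
Up a perfect fifth from G#4: D#5 (7 semitones up).
D#5 up an augmented fourth → G##5 (6 semitones).

G##5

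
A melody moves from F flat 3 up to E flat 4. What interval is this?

F to E spans seven letter names (F-G-A-B-C-D-E), so the interval is some kind of seventh.
The major seventh spans 11 semitones, and Fb3 to Eb4 is exactly 11 semitones — so this is a major seventh.

major seventh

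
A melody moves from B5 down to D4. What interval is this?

Descending from B5 to D4 is the same interval as ascending D4 to B5.
D to B spans six letter names (D-E-F-G-A-B), plus an octave, so the interval is some kind of thirteenth.
Counting semitones, D4→B5 is 21, which is the major thirteenth.
(Equivalently, a compound major sixth: a major sixth plus an octave.)

major thirteenth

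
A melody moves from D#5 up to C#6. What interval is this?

minor 7th

D to C spans seven letter names (D-E-F-G-A-B-C): a seventh.
At 10 semitones, D#5→C#6 falls one short of a major seventh: minor.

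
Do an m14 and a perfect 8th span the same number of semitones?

A minor fourteenth spans 22 semitones; a perfect octave spans 12 semitones. They differ by 10.

No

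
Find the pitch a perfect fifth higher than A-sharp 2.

Counting five letter names up from A lands on E.
Moving 7 semitones up from A#2 (the size of a perfect fifth) reaches E#3.

E-sharp 3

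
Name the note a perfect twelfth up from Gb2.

Db4

Counting five letter names plus an octave up from G lands on D.
Moving 19 semitones up from Gb2 (the size of a perfect twelfth) reaches Db4.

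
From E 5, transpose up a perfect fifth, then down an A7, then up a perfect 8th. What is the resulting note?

C flat 6

A perfect fifth up from E5 is B5.
B5 down an augmented seventh → Cb5 (12 semitones).
A perfect octave up from Cb5 is Cb6.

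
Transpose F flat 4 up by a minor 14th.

Counting seven letter names plus an octave up from F lands on E.
A minor fourteenth is 22 semitones; 22 semitones up from Fb4 gives Ebb6.

E double-flat 6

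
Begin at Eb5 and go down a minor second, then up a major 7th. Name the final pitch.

A minor second down from Eb5 is D5.
D5 up a major seventh → C#6 (11 semitones).

C#6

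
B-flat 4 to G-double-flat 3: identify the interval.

Descending from Bb4 to Gbb3 is the same interval as ascending Gbb3 to Bb4.
G to B spans three letter names (G-A-B), plus an octave: a tenth.
A major tenth would be 16 semitones; Gbb3 to Bb4 is 17, one semitone wider, so the interval is augmented.
(Equivalently, a compound augmented third: an augmented third plus an octave.)

augmented tenth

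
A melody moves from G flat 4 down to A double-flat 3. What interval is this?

Descending from Gb4 to Abb3 is the same interval as ascending Abb3 to Gb4.
A to G spans seven letter names (A-B-C-D-E-F-G): a seventh.
Counting semitones, Abb3→Gb4 is 11, which is the major seventh.

major 7th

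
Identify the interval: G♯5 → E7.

G to E spans six letter names (G-A-B-C-D-E), plus an octave — that makes it a thirteenth of some quality.
At 20 semitones, G#5→E7 falls one short of a major thirteenth: minor.
(Equivalently, a compound minor sixth: a minor sixth plus an octave.)

minor thirteenth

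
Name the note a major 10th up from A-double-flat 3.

Counting three letter names plus an octave up from A lands on C.
Moving 16 semitones up from Abb3 (the size of a major tenth) reaches Cb5.

C-flat 5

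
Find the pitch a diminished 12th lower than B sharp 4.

Counting five letter names plus an octave down from B lands on E.
A diminished twelfth is 18 semitones; 18 semitones down from B#4 gives E##3.

E double-sharp 3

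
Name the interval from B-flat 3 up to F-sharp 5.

augmented 12th

B to F spans five letter names (B-C-D-E-F), plus an octave: a twelfth.
Bb3 to F#5 spans 20 semitones — one semitone wider than the perfect twelfth (19) — giving an augmented twelfth.
(Equivalently, a compound augmented fifth: an augmented fifth plus an octave.)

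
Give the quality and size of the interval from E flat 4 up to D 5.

E to D spans seven letter names (E-F-G-A-B-C-D), so the interval is some kind of seventh.
Eb4 to D5 is 11 semitones, matching the major seventh exactly, so the quality is major.

major seventh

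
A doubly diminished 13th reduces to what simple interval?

doubly diminished 6th

Take out an octave (7 from the number): 13 − 7 = 6.
That makes a doubly diminished thirteenth a compound doubly diminished sixth — an octave plus a doubly diminished sixth.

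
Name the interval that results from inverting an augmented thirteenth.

d3

First reduce the compound augmented thirteenth to its simple form, an augmented sixth.
Interval numbers invert to sum to nine: 6 + 3 = 9, so a sixth inverts to a third.
The quality also flips — augmented becomes diminished — giving a diminished third.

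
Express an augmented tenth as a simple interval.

augmented third

Each octave removed subtracts seven from the number: 10 − 7 = 3.
So an augmented tenth is an octave plus an augmented third. The quality is unchanged.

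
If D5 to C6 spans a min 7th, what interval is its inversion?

major 2nd

Inverted interval numbers add to nine, so a seventh pairs with a second (7 + 2 = 9).
And minor becomes major under inversion, so we get a major second.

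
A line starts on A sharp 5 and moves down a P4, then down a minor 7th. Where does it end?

F double-sharp 4

A#5 down a perfect fourth → E#5 (5 semitones).
Down a minor seventh from E#5: F##4 (10 semitones down).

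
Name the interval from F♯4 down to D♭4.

Descending from F#4 to Db4 is the same interval as ascending Db4 to F#4.
D to F spans three letter names (D-E-F) — that makes it a third of some quality.
The major third is 4 semitones; here we have 5, one semitone wider: augmented.

augmented 3rd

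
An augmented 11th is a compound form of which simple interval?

augmented 4th

Subtracting seven from the interval number removes an octave: 11 − 7 = 4.
That makes an augmented eleventh a compound augmented fourth — an octave plus an augmented fourth.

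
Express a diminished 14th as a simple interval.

Take out an octave (7 from the number): 14 − 7 = 7.
So a diminished fourteenth is an octave plus a diminished seventh. The quality is unchanged.

d7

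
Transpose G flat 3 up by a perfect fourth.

The fourth takes the letter from G up to C.
A perfect fourth spans 5 semitones, so from Gb3 the target pitch is Cb4.

C flat 4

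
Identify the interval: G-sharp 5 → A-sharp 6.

G to A spans two letter names (G-A), plus an octave — that makes it a ninth of some quality.
The major ninth spans 14 semitones, and G#5 to A#6 is exactly 14 semitones — so this is a major ninth.
(Equivalently, a compound major second: a major second plus an octave.)

major ninth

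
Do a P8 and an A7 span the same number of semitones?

Yes

Both span 12 semitones: a perfect octave and an augmented seventh are the same chromatic distance.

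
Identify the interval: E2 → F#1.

minor seventh

Descending from E2 to F#1 is the same interval as ascending F#1 to E2.
F to E spans seven letter names (F-G-A-B-C-D-E) — that makes it a seventh of some quality.
At 10 semitones, F#1→E2 falls one short of a major seventh: minor.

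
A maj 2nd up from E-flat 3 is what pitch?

Two letter names up from E: F.
Moving 2 semitones up from Eb3 (the size of a major second) reaches F3.

F 3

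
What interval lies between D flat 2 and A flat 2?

D to A spans five letter names (D-E-F-G-A), so the interval is some kind of fifth.
Db2 to Ab2 is 7 semitones, matching the perfect fifth exactly, so the quality is perfect.

P5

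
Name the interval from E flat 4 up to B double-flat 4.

E to B spans five letter names (E-F-G-A-B), so the interval is some kind of fifth.
A perfect fifth would be 7 semitones; Eb4 to Bbb4 is 6, one semitone narrower, so the interval is diminished.

diminished fifth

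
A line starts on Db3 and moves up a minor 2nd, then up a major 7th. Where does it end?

Db4

A minor second up from Db3 is Ebb3.
Up a major seventh from Ebb3: Db4 (11 semitones up).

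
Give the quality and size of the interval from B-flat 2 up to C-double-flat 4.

diminished ninth

B to C spans two letter names (B-C), plus an octave — that makes it a ninth of some quality.
Bb2 to Cbb4 spans 12 semitones — two semitones narrower than the major ninth (14) — giving a diminished ninth.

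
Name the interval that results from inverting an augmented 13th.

First reduce the compound augmented thirteenth to its simple form, an augmented sixth.
The rule of nine gives the new number: 9 − 6 = 3, so a sixth becomes a third.
The quality also flips — augmented becomes diminished — giving a diminished third.

diminished 3rd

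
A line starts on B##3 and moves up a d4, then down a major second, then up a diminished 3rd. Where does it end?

B##3 up a diminished fourth → E#4 (4 semitones).
E#4 down a major second → D#4 (2 semitones).
Up a diminished third from D#4: F4 (2 semitones up).

F4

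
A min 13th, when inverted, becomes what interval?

major third

First reduce the compound minor thirteenth to its simple form, a minor sixth.
Interval numbers invert to sum to nine: 6 + 3 = 9, so a sixth inverts to a third.
Quality inverts too: minor becomes major. That makes the inversion a major third.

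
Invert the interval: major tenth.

First reduce the compound major tenth to its simple form, a major third.
Inverted interval numbers add to nine, so a third pairs with a sixth (3 + 6 = 9).
Quality inverts too: major becomes minor. That makes the inversion a minor sixth.

m6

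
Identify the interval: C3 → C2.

Descending from C3 to C2 is the same interval as ascending C2 to C3.
C to C is the same letter name, plus an octave, so the interval is some kind of octave.
Counting semitones, C2→C3 is 12, which is the perfect octave.

perfect 8th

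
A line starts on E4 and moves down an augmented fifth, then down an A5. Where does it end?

Dbb3

An augmented fifth down from E4 is Ab3.
Down an augmented fifth from Ab3: Dbb3 (8 semitones down).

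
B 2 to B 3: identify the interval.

P8

B to B is the same letter name, plus an octave, so the interval is some kind of octave.
B2 to B3 is 12 semitones, matching the perfect octave exactly, so the quality is perfect.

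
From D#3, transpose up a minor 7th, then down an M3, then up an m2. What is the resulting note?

D#3 up a minor seventh → C#4 (10 semitones).
C#4 down a major third → A3 (4 semitones).
A3 up a minor second → Bb3 (1 semitone).

Bb3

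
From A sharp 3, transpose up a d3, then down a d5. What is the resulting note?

Up a diminished third from A#3: C4 (2 semitones up).
A diminished fifth down from C4 is F#3.

F sharp 3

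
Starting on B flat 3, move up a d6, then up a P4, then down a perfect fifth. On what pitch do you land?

Bb3 up a diminished sixth → Gbb4 (7 semitones).
Gbb4 up a perfect fourth → Cbb5 (5 semitones).
A perfect fifth down from Cbb5 is Fbb4.

F double-flat 4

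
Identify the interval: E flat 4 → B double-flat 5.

diminished twelfth

E to B spans five letter names (E-F-G-A-B), plus an octave — that makes it a twelfth of some quality.
The perfect twelfth is 19 semitones; here we have 18, one semitone narrower: diminished.
(Equivalently, a compound diminished fifth: a diminished fifth plus an octave.)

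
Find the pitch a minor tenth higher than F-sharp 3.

A 4

Counting three letter names plus an octave up from F lands on A.
Moving 15 semitones up from F#3 (the size of a minor tenth) reaches A4.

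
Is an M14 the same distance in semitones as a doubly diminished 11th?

No

A major fourteenth spans 23 semitones; a doubly diminished eleventh spans 15 semitones. They differ by 8.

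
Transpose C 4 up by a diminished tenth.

Counting three letter names plus an octave up from C lands on E.
A diminished tenth is 14 semitones; 14 semitones up from C4 gives Ebb5.

E-double-flat 5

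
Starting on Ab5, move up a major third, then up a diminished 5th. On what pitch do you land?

A major third up from Ab5 is C6.
C6 up a diminished fifth → Gb6 (6 semitones).

Gb6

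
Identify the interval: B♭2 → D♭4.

m10

B to D spans three letter names (B-C-D), plus an octave — that makes it a tenth of some quality.
At 15 semitones, Bb2→Db4 falls one short of a major tenth: minor.
(Equivalently, a compound minor third: a minor third plus an octave.)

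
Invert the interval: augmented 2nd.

Inverted interval numbers add to nine, so a second pairs with a seventh (2 + 7 = 9).
Quality inverts too: augmented becomes diminished. That makes the inversion a diminished seventh.

diminished seventh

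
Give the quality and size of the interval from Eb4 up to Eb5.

perfect octave

E to E is the same letter name, plus an octave, so the interval is some kind of octave.
Counting semitones, Eb4→Eb5 is 12, which is the perfect octave.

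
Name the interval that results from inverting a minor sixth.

Interval numbers invert to sum to nine: 6 + 3 = 9, so a sixth inverts to a third.
And minor becomes major under inversion, so we get a major third.

M3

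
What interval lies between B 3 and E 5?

perfect 11th

B to E spans four letter names (B-C-D-E), plus an octave, so the interval is some kind of eleventh.
Counting semitones, B3→E5 is 17, which is the perfect eleventh.
(Equivalently, a compound perfect fourth: a perfect fourth plus an octave.)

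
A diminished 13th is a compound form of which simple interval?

Take out an octave (7 from the number): 13 − 7 = 6.
That makes a diminished thirteenth a compound diminished sixth — an octave plus a diminished sixth.

diminished 6th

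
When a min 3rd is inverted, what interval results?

Inverted interval numbers add to nine, so a third pairs with a sixth (3 + 6 = 9).
The quality also flips — minor becomes major — giving a major sixth.

M6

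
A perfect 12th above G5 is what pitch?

Counting five letter names plus an octave up from G lands on D.
A perfect twelfth is 19 semitones; 19 semitones up from G5 gives D7.

D7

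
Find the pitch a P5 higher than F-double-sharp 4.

Counting five letter names up from F lands on C.
A perfect fifth is 7 semitones; 7 semitones up from F##4 gives C##5.

C-double-sharp 5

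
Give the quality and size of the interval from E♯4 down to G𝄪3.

minor sixth

Descending from E#4 to G##3 is the same interval as ascending G##3 to E#4.
G to E spans six letter names (G-A-B-C-D-E): a sixth.
At 8 semitones, G##3→E#4 falls one short of a major sixth: minor.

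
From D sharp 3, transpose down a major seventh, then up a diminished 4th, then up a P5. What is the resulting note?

E flat 3

D#3 down a major seventh → E2 (11 semitones).
Up a diminished fourth from E2: Ab2 (4 semitones up).
A perfect fifth up from Ab2 is Eb3.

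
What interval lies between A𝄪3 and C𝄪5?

minor 10th

A to C spans three letter names (A-B-C), plus an octave, so the interval is some kind of tenth.
A major tenth would be 16 semitones, but A##3 to C##5 is 15 — one semitone narrower, making it a minor tenth.
(Equivalently, a compound minor third: a minor third plus an octave.)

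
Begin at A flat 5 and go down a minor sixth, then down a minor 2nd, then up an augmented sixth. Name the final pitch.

Down a minor sixth from Ab5: C5 (8 semitones down).
A minor second down from C5 is B4.
Up an augmented sixth from B4: G##5 (10 semitones up).

G double-sharp 5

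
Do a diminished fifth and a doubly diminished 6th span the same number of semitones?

A diminished fifth = 6 semitones = a doubly diminished sixth; enharmonically equal.

Yes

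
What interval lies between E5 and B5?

perfect fifth

E to B spans five letter names (E-F-G-A-B): a fifth.
Counting semitones, E5→B5 is 7, which is the perfect fifth.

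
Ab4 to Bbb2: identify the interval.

M14

Descending from Ab4 to Bbb2 is the same interval as ascending Bbb2 to Ab4.
B to A spans seven letter names (B-C-D-E-F-G-A), plus an octave: a fourteenth.
Bbb2 to Ab4 is 23 semitones, matching the major fourteenth exactly, so the quality is major.
(Equivalently, a compound major seventh: a major seventh plus an octave.)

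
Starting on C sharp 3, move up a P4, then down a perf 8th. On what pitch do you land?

C#3 up a perfect fourth → F#3 (5 semitones).
Down a perfect octave from F#3: F#2 (12 semitones down).

F sharp 2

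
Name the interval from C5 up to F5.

perfect fourth

C to F spans four letter names (C-D-E-F): a fourth.
Counting semitones, C5→F5 is 5, which is the perfect fourth.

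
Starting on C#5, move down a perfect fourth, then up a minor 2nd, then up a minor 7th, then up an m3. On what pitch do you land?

Bb5

A perfect fourth down from C#5 is G#4.
Up a minor second from G#4: A4 (1 semitone up).
Up a minor seventh from A4: G5 (10 semitones up).
A minor third up from G5 is Bb5.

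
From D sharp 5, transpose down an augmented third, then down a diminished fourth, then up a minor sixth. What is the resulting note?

D 5

Down an augmented third from D#5: Bb4 (5 semitones down).
Bb4 down a diminished fourth → F#4 (4 semitones).
Up a minor sixth from F#4: D5 (8 semitones up).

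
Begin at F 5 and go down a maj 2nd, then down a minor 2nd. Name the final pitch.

D 5

F5 down a major second → Eb5 (2 semitones).
Down a minor second from Eb5: D5 (1 semitone down).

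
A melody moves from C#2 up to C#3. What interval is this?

perfect 8th

C to C is the same letter name, plus an octave — that makes it an octave of some quality.
C#2 to C#3 is 12 semitones, matching the perfect octave exactly, so the quality is perfect.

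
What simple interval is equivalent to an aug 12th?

augmented fifth

Each octave removed subtracts seven from the number: 12 − 7 = 5.
Quality carries through unchanged, so the simple form is an augmented fifth.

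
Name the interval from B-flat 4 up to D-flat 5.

B to D spans three letter names (B-C-D) — that makes it a third of some quality.
Bb4 to Db5 is 3 semitones, a half step short of the major third (4), so this is minor.

minor 3rd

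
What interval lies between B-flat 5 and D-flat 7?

minor tenth

B to D spans three letter names (B-C-D), plus an octave — that makes it a tenth of some quality.
Bb5 to Db7 is 15 semitones, a half step short of the major tenth (16), so this is minor.
(Equivalently, a compound minor third: a minor third plus an octave.)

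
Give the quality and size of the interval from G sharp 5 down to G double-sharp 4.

Descending from G#5 to G##4 is the same interval as ascending G##4 to G#5.
G to G is the same letter name, plus an octave: an octave.
The perfect octave is 12 semitones; here we have 11, one semitone narrower: diminished.

diminished 8th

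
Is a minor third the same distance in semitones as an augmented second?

Both span 3 semitones: a minor third and an augmented second are the same chromatic distance.

Yes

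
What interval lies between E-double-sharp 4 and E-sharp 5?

E to E is the same letter name, plus an octave: an octave.
E##4 to E#5 spans 11 semitones — one semitone narrower than the perfect octave (12) — giving a diminished octave.

d8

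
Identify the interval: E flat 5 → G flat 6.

minor tenth

E to G spans three letter names (E-F-G), plus an octave — that makes it a tenth of some quality.
Eb5 to Gb6 is 15 semitones, a half step short of the major tenth (16), so this is minor.
(Equivalently, a compound minor third: a minor third plus an octave.)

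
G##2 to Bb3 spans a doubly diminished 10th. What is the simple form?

doubly diminished third

Subtracting seven from the interval number removes an octave: 10 − 7 = 3.
That makes a doubly diminished tenth a compound doubly diminished third — an octave plus a doubly diminished third.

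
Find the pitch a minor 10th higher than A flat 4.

C flat 6

The tenth's letter: A up three letter names plus an octave → C.
A minor tenth is 15 semitones; 15 semitones up from Ab4 gives Cb6.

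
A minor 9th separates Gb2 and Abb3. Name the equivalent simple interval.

Each octave removed subtracts seven from the number: 9 − 7 = 2.
So a minor ninth is an octave plus a minor second. The quality is unchanged.

minor 2nd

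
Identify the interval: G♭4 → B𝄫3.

Descending from Gb4 to Bbb3 is the same interval as ascending Bbb3 to Gb4.
B to G spans six letter names (B-C-D-E-F-G): a sixth.
The major sixth spans 9 semitones, and Bbb3 to Gb4 is exactly 9 semitones — so this is a major sixth.

major 6th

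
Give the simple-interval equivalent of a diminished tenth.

Subtracting seven from the interval number removes an octave: 10 − 7 = 3.
That makes a diminished tenth a compound diminished third — an octave plus a diminished third.

d3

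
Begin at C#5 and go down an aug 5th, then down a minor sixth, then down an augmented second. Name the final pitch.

An augmented fifth down from C#5 is F4.
Down a minor sixth from F4: A3 (8 semitones down).
Down an augmented second from A3: Gb3 (3 semitones down).

Gb3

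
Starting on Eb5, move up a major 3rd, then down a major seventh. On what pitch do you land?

Ab4

Eb5 up a major third → G5 (4 semitones).
Down a major seventh from G5: Ab4 (11 semitones down).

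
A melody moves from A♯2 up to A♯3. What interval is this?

A to A is the same letter name, plus an octave — that makes it an octave of some quality.
Counting semitones, A#2→A#3 is 12, which is the perfect octave.

P8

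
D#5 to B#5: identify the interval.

major sixth

D to B spans six letter names (D-E-F-G-A-B): a sixth.
The major sixth spans 9 semitones, and D#5 to B#5 is exactly 9 semitones — so this is a major sixth.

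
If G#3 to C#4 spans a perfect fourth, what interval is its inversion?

The rule of nine gives the new number: 9 − 4 = 5, so a fourth becomes a fifth.
Quality inverts too: perfect stays perfect. That makes the inversion a perfect fifth.

P5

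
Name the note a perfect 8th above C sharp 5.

C sharp 6

An octave keeps the letter name C, an octave up from C.
A perfect octave spans 12 semitones, so from C#5 the target pitch is C#6.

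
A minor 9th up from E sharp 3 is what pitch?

The ninth's letter: E up two letter names plus an octave → F.
Moving 13 semitones up from E#3 (the size of a minor ninth) reaches F#4.

F sharp 4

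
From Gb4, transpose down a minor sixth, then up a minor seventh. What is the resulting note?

Ab4

A minor sixth down from Gb4 is Bb3.
Up a minor seventh from Bb3: Ab4 (10 semitones up).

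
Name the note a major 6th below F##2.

The sixth takes the letter from F down to A.
Moving 9 semitones down from F##2 (the size of a major sixth) reaches A#1.

A#1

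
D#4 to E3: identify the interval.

Descending from D#4 to E3 is the same interval as ascending E3 to D#4.
E to D spans seven letter names (E-F-G-A-B-C-D), so the interval is some kind of seventh.
The major seventh spans 11 semitones, and E3 to D#4 is exactly 11 semitones — so this is a major seventh.

major 7th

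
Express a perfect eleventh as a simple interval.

perfect fourth

Take out an octave (7 from the number): 11 − 7 = 4.
Quality carries through unchanged, so the simple form is a perfect fourth.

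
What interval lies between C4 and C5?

C to C is the same letter name, plus an octave — that makes it an octave of some quality.
The perfect octave spans 12 semitones, and C4 to C5 is exactly 12 semitones — so this is a perfect octave.

perfect octave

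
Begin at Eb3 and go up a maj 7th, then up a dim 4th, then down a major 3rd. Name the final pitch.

Eb3 up a major seventh → D4 (11 semitones).
A diminished fourth up from D4 is Gb4.
Gb4 down a major third → Ebb4 (4 semitones).

Ebb4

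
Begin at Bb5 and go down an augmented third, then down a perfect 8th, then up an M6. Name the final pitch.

Bb5 down an augmented third → Gbb5 (5 semitones).
Gbb5 down a perfect octave → Gbb4 (12 semitones).
A major sixth up from Gbb4 is Ebb5.

Ebb5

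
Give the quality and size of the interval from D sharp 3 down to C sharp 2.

Descending from D#3 to C#2 is the same interval as ascending C#2 to D#3.
C to D spans two letter names (C-D), plus an octave, so the interval is some kind of ninth.
The major ninth spans 14 semitones, and C#2 to D#3 is exactly 14 semitones — so this is a major ninth.
(Equivalently, a compound major second: a major second plus an octave.)

M9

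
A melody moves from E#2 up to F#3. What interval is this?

E to F spans two letter names (E-F), plus an octave — that makes it a ninth of some quality.
E#2 to F#3 is 13 semitones, a half step short of the major ninth (14), so this is minor.
(Equivalently, a compound minor second: a minor second plus an octave.)

m9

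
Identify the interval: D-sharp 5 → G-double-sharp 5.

D to G spans four letter names (D-E-F-G), so the interval is some kind of fourth.
D#5 to G##5 spans 6 semitones — one semitone wider than the perfect fourth (5) — giving an augmented fourth.

augmented fourth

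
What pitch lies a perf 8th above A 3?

For an octave the letter name doesn't change: still A, an octave up.
A perfect octave is 12 semitones; 12 semitones up from A3 gives A4.

A 4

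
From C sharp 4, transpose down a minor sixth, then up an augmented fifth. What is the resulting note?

A minor sixth down from C#4 is E#3.
An augmented fifth up from E#3 is B##3.

B double-sharp 3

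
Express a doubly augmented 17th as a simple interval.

doubly augmented third

Take out 2 octaves (14 from the number): 17 − 14 = 3.
So a doubly augmented seventeenth is 2 octaves plus a doubly augmented third. The quality is unchanged.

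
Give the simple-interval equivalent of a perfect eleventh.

Take out an octave (7 from the number): 11 − 7 = 4.
That makes a perfect eleventh a compound perfect fourth — an octave plus a perfect fourth.

P4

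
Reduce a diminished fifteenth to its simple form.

Each octave removed subtracts seven from the number: 15 − 7 = 8.
Quality carries through unchanged, so the simple form is a diminished octave.

diminished octave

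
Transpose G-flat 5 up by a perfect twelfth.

D-flat 7

Five letters up from G (plus an octave) reaches D.
A perfect twelfth is 19 semitones; 19 semitones up from Gb5 gives Db7.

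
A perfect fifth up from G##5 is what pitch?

D##6

The fifth takes the letter from G up to D.
A perfect fifth is 7 semitones; 7 semitones up from G##5 gives D##6.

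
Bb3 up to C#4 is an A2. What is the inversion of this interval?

The rule of nine gives the new number: 9 − 2 = 7, so a second becomes a seventh.
Quality inverts too: augmented becomes diminished. That makes the inversion a diminished seventh.

diminished seventh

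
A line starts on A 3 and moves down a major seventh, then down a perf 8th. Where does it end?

Down a major seventh from A3: Bb2 (11 semitones down).
A perfect octave down from Bb2 is Bb1.

B flat 1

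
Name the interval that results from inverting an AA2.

dd7

Interval numbers invert to sum to nine: 2 + 7 = 9, so a second inverts to a seventh.
And doubly augmented becomes doubly diminished under inversion, so we get a doubly diminished seventh.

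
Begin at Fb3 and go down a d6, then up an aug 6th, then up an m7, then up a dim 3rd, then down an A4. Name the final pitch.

Fb3 down a diminished sixth → A2 (7 semitones).
Up an augmented sixth from A2: F##3 (10 semitones up).
F##3 up a minor seventh → E#4 (10 semitones).
A diminished third up from E#4 is G4.
Down an augmented fourth from G4: Db4 (6 semitones down).

Db4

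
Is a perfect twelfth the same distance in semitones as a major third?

A perfect twelfth spans 19 semitones; a major third spans 4 semitones. They differ by 15.

No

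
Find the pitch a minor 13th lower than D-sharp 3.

The thirteenth's letter: D down six letter names plus an octave → F.
A minor thirteenth is 20 semitones; 20 semitones down from D#3 gives F##1.

F-double-sharp 1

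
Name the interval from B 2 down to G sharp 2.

Descending from B2 to G#2 is the same interval as ascending G#2 to B2.
G to B spans three letter names (G-A-B): a third.
G#2 to B2 is 3 semitones, a half step short of the major third (4), so this is minor.

minor third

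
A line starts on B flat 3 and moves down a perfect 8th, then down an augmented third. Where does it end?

Down a perfect octave from Bb3: Bb2 (12 semitones down).
Bb2 down an augmented third → Gbb2 (5 semitones).

G double-flat 2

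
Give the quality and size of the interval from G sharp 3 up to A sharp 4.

major 9th

G to A spans two letter names (G-A), plus an octave — that makes it a ninth of some quality.
G#3 to A#4 is 14 semitones, matching the major ninth exactly, so the quality is major.
(Equivalently, a compound major second: a major second plus an octave.)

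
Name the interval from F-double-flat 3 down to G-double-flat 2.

minor 7th

Descending from Fbb3 to Gbb2 is the same interval as ascending Gbb2 to Fbb3.
G to F spans seven letter names (G-A-B-C-D-E-F), so the interval is some kind of seventh.
Gbb2 to Fbb3 is 10 semitones, a half step short of the major seventh (11), so this is minor.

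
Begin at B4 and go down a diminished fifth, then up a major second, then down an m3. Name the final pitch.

Down a diminished fifth from B4: E#4 (6 semitones down).
Up a major second from E#4: F##4 (2 semitones up).
A minor third down from F##4 is D##4.

D##4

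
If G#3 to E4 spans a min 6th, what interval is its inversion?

Inverted interval numbers add to nine, so a sixth pairs with a third (6 + 3 = 9).
The quality also flips — minor becomes major — giving a major third.

major 3rd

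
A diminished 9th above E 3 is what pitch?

F flat 4

Two letters up from E (plus an octave) reaches F.
Moving 12 semitones up from E3 (the size of a diminished ninth) reaches Fb4.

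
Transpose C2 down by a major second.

Counting two letter names down from C lands on B.
A major second is 2 semitones; 2 semitones down from C2 gives Bb1.

Bb1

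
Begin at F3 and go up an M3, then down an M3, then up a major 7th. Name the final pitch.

F3 up a major third → A3 (4 semitones).
A3 down a major third → F3 (4 semitones).
Up a major seventh from F3: E4 (11 semitones up).

E4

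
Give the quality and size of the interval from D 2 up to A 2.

D to A spans five letter names (D-E-F-G-A) — that makes it a fifth of some quality.
D2 to A2 is 7 semitones, matching the perfect fifth exactly, so the quality is perfect.

perfect fifth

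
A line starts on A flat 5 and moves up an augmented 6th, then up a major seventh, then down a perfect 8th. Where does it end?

Ab5 up an augmented sixth → F#6 (10 semitones).
F#6 up a major seventh → E#7 (11 semitones).
E#7 down a perfect octave → E#6 (12 semitones).

E sharp 6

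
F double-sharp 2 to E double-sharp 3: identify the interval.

major seventh

F to E spans seven letter names (F-G-A-B-C-D-E) — that makes it a seventh of some quality.
Counting semitones, F##2→E##3 is 11, which is the major seventh.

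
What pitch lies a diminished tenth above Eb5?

Gbb6

Counting three letter names plus an octave up from E lands on G.
A diminished tenth spans 14 semitones, so from Eb5 the target pitch is Gbb6.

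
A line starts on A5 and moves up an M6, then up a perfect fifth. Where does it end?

A5 up a major sixth → F#6 (9 semitones).
F#6 up a perfect fifth → C#7 (7 semitones).

C#7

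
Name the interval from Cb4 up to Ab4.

major 6th

C to A spans six letter names (C-D-E-F-G-A) — that makes it a sixth of some quality.
Counting semitones, Cb4→Ab4 is 9, which is the major sixth.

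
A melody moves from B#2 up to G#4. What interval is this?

minor thirteenth

B to G spans six letter names (B-C-D-E-F-G), plus an octave, so the interval is some kind of thirteenth.
A major thirteenth would be 21 semitones, but B#2 to G#4 is 20 — one semitone narrower, making it a minor thirteenth.
(Equivalently, a compound minor sixth: a minor sixth plus an octave.)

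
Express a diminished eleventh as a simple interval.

Each octave removed subtracts seven from the number: 11 − 7 = 4.
Quality carries through unchanged, so the simple form is a diminished fourth.

d4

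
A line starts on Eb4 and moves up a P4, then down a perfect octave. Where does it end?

Ab3

Up a perfect fourth from Eb4: Ab4 (5 semitones up).
Down a perfect octave from Ab4: Ab3 (12 semitones down).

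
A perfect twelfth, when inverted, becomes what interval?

P4

First reduce the compound perfect twelfth to its simple form, a perfect fifth.
Inverted interval numbers add to nine, so a fifth pairs with a fourth (5 + 4 = 9).
Quality inverts too: perfect stays perfect. That makes the inversion a perfect fourth.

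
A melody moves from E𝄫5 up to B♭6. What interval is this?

E to B spans five letter names (E-F-G-A-B), plus an octave: a twelfth.
Ebb5 to Bb6 spans 20 semitones — one semitone wider than the perfect twelfth (19) — giving an augmented twelfth.
(Equivalently, a compound augmented fifth: an augmented fifth plus an octave.)

augmented 12th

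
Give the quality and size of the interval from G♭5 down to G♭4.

perfect octave

Descending from Gb5 to Gb4 is the same interval as ascending Gb4 to Gb5.
G to G is the same letter name, plus an octave: an octave.
Counting semitones, Gb4→Gb5 is 12, which is the perfect octave.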